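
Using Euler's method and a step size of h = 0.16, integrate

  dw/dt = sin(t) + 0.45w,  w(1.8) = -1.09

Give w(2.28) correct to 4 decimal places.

Euler: w_{n+1} = w_n + h·f(t_n, w_n).
t=1.800000, w=-1.090000: f=0.483348 → w ← -1.090000 + 0.16·0.483348 = -1.012664
t=1.960000, w=-1.012664: f=0.469513 → w ← -1.012664 + 0.16·0.469513 = -0.937542
t=2.120000, w=-0.937542: f=0.431046 → w ← -0.937542 + 0.16·0.431046 = -0.868575
w(2.28) ≈ -0.8686

-0.8686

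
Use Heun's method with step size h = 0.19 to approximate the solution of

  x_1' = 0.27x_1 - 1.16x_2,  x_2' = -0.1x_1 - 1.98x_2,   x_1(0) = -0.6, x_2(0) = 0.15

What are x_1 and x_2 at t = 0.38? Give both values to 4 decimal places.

-0.7177, 0.0900

Heun on (x_1,x_2): k1 = f(t_n, state_n); k2 = f(t_n + h, state_n + h·k1); state_{n+1} = state_n + (h/2)·(k1 + k2).
0.000000: (-0.600000, 0.150000)
  k1 = (-0.336000, -0.237000)
  predictor → (-0.663840, 0.104970)
  k2 = (-0.301002, -0.141457)
  → (-0.660515, 0.114047)
0.190000: (-0.660515, 0.114047)
  k1 = (-0.310633, -0.159761)
  predictor → (-0.719535, 0.083692)
  k2 = (-0.291357, -0.093757)
  → (-0.717704, 0.089962)
(x_1(0.38), x_2(0.38)) ≈ (-0.7177, 0.0900)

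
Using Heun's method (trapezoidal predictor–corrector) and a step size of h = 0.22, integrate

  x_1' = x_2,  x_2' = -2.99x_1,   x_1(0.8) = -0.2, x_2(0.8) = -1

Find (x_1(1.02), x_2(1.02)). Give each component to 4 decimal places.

-0.4055, -0.7961

Heun on (x_1,x_2): k1 = f(t_n, state_n); k2 = f(t_n + h, state_n + h·k1); state_{n+1} = state_n + (h/2)·(k1 + k2).
0.800000: (-0.200000, -1.000000)
  k1 = (-1.000000, 0.598000)
  predictor → (-0.420000, -0.868440)
  k2 = (-0.868440, 1.255800)
  → (-0.405528, -0.796082)
(x_1(1.02), x_2(1.02)) ≈ (-0.4055, -0.7961)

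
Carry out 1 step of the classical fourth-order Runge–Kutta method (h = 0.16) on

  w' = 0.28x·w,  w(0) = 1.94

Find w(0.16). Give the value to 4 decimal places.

1.9470

RK4: k1 = f(x_n, w_n); k2 = f(x_n + h/2, w_n + (h/2)·k1); k3 = f(x_n + h/2, w_n + (h/2)·k2); k4 = f(x_n + h, w_n + h·k3); w_{n+1} = w_n + (h/6)·(k1 + 2k2 + 2k3 + k4).
x=0.000000, w=1.940000:
  k1 = f(0.000000, 1.940000) = 0.000000
  k2 = f(0.080000, 1.940000) = 0.043456
  k3 = f(0.080000, 1.943476) = 0.043534
  k4 = f(0.160000, 1.946965) = 0.087224
  w ← 1.940000 + (0.16/6)·(k1 + 2k2 + 2k3 + k4) = 1.946965
w(0.16) ≈ 1.9470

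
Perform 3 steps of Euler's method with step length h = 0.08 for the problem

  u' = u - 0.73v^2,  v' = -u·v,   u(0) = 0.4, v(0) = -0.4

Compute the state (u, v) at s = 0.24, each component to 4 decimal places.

0.4754, -0.3607

Euler on (u,v): u_{n+1} = u_n + h·u', v_{n+1} = v_n + h·v'.
0.000000: (0.400000, -0.400000); f=(0.283200, 0.160000) → (0.422656, -0.387200)
0.080000: (0.422656, -0.387200); f=(0.313212, 0.163652) → (0.447713, -0.374108)
0.160000: (0.447713, -0.374108); f=(0.345545, 0.167493) → (0.475356, -0.360708)
(u(0.24), v(0.24)) ≈ (0.4754, -0.3607)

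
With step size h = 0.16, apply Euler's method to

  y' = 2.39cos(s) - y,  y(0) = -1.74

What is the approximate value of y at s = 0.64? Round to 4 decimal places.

0.2708

Euler: y_{n+1} = y_n + h·f(s_n, y_n).
s=0.000000, y=-1.740000: f=4.130000 → y ← -1.740000 + 0.16·4.130000 = -1.079200
s=0.160000, y=-1.079200: f=3.438673 → y ← -1.079200 + 0.16·3.438673 = -0.529012
s=0.320000, y=-0.529012: f=2.797685 → y ← -0.529012 + 0.16·2.797685 = -0.081383
s=0.480000, y=-0.081383: f=2.201301 → y ← -0.081383 + 0.16·2.201301 = 0.270825
y(0.64) ≈ 0.2708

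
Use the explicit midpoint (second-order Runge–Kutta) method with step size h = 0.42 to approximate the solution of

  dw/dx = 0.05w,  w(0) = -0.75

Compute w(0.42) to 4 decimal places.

Midpoint: k1 = f(x_n, w_n); k2 = f(x_n + h/2, w_n + (h/2)·k1); w_{n+1} = w_n + h·k2.
x=0.000000, w=-0.750000:
  k1 = f(0.000000, -0.750000) = -0.037500
  k2 = f(0.210000, -0.757875) = -0.037894
  w ← -0.750000 + 0.42·(-0.037894) = -0.765915
w(0.42) ≈ -0.7659

-0.7659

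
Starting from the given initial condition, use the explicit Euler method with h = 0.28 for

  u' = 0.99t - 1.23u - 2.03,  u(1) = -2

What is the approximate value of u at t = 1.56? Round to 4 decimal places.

-1.2641

Euler: u_{n+1} = u_n + h·f(t_n, u_n).
t=1.000000, u=-2.000000: f=1.420000 → u ← -2.000000 + 0.28·1.420000 = -1.602400
t=1.280000, u=-1.602400: f=1.208152 → u ← -1.602400 + 0.28·1.208152 = -1.264117
u(1.56) ≈ -1.2641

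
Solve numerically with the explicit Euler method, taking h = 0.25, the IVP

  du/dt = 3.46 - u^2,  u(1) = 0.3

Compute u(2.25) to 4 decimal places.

1.8600

Euler: u_{n+1} = u_n + h·f(t_n, u_n).
t=1.000000, u=0.300000: f=3.370000 → u ← 0.300000 + 0.25·3.370000 = 1.142500
t=1.250000, u=1.142500: f=2.154694 → u ← 1.142500 + 0.25·2.154694 = 1.681173
t=1.500000, u=1.681173: f=0.633656 → u ← 1.681173 + 0.25·0.633656 = 1.839587
t=1.750000, u=1.839587: f=0.075918 → u ← 1.839587 + 0.25·0.075918 = 1.858567
t=2.000000, u=1.858567: f=0.005729 → u ← 1.858567 + 0.25·0.005729 = 1.859999
u(2.25) ≈ 1.8600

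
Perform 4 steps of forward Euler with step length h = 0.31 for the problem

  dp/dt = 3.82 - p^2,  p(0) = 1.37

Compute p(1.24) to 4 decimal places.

Euler: p_{n+1} = p_n + h·f(t_n, p_n).
t=0.000000, p=1.370000: f=1.943100 → p ← 1.370000 + 0.31·1.943100 = 1.972361
t=0.310000, p=1.972361: f=-0.070208 → p ← 1.972361 + 0.31·(-0.070208) = 1.950597
t=0.620000, p=1.950597: f=0.015173 → p ← 1.950597 + 0.31·0.015173 = 1.955300
t=0.930000, p=1.955300: f=-0.003199 → p ← 1.955300 + 0.31·(-0.003199) = 1.954309
p(1.24) ≈ 1.9543

1.9543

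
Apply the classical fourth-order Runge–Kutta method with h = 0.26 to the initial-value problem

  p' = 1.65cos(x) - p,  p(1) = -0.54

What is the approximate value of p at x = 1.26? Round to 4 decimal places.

RK4: k1 = f(x_n, p_n); k2 = f(x_n + h/2, p_n + (h/2)·k1); k3 = f(x_n + h/2, p_n + (h/2)·k2); k4 = f(x_n + h, p_n + h·k3); p_{n+1} = p_n + (h/6)·(k1 + 2k2 + 2k3 + k4).
x=1.000000, p=-0.540000:
  k1 = f(1.000000, -0.540000) = 1.431499
  k2 = f(1.130000, -0.353905) = 1.057894
  k3 = f(1.130000, -0.402474) = 1.106462
  k4 = f(1.260000, -0.252320) = 0.756918
  p ← -0.540000 + (0.26/6)·(k1 + 2k2 + 2k3 + k4) = -0.257591
p(1.26) ≈ -0.2576

-0.2576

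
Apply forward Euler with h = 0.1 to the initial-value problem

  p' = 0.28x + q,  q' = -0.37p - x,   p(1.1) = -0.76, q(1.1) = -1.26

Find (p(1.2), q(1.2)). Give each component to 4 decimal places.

Euler on (p,q): p_{n+1} = p_n + h·p', q_{n+1} = q_n + h·q'.
1.100000: (-0.760000, -1.260000); f=(-0.952000, -0.818800) → (-0.855200, -1.341880)
(p(1.2), q(1.2)) ≈ (-0.8552, -1.3419)

-0.8552, -1.3419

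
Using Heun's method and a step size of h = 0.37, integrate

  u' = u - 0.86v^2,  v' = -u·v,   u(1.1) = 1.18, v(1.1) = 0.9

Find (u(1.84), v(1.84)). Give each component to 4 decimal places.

Heun on (u,v): k1 = f(t_n, state_n); k2 = f(t_n + h, state_n + h·k1); state_{n+1} = state_n + (h/2)·(k1 + k2).
1.100000: (1.180000, 0.900000)
  k1 = (0.483400, -1.062000)
  predictor → (1.358858, 0.507060)
  k2 = (1.137744, -0.689023)
  → (1.479912, 0.576061)
1.470000: (1.479912, 0.576061)
  k1 = (1.194524, -0.852519)
  predictor → (1.921885, 0.260629)
  k2 = (1.863468, -0.500899)
  → (2.045640, 0.325679)
(u(1.84), v(1.84)) ≈ (2.0456, 0.3257)

2.0456, 0.3257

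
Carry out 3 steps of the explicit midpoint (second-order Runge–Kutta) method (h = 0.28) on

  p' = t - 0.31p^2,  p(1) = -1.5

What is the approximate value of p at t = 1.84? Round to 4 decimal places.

-0.7079

Midpoint: k1 = f(t_n, p_n); k2 = f(t_n + h/2, p_n + (h/2)·k1); p_{n+1} = p_n + h·k2.
t=1.000000, p=-1.500000:
  k1 = f(1.000000, -1.500000) = 0.302500
  k2 = f(1.140000, -1.457650) = 0.481330
  p ← -1.500000 + 0.28·0.481330 = -1.365228
t=1.280000, p=-1.365228:
  k1 = f(1.280000, -1.365228) = 0.702207
  k2 = f(1.420000, -1.266919) = 0.922424
  p ← -1.365228 + 0.28·0.922424 = -1.106949
t=1.560000, p=-1.106949:
  k1 = f(1.560000, -1.106949) = 1.180146
  k2 = f(1.700000, -0.941729) = 1.425076
  p ← -1.106949 + 0.28·1.425076 = -0.707928
p(1.84) ≈ -0.7079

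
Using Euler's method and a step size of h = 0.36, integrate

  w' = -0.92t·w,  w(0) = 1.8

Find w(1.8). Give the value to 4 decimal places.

0.4056

Euler: w_{n+1} = w_n + h·f(t_n, w_n).
t=0.000000, w=1.800000: f=0.000000 → w ← 1.800000 + 0.36·0.000000 = 1.800000
t=0.360000, w=1.800000: f=-0.596160 → w ← 1.800000 + 0.36·(-0.596160) = 1.585382
t=0.720000, w=1.585382: f=-1.050157 → w ← 1.585382 + 0.36·(-1.050157) = 1.207326
t=1.080000, w=1.207326: f=-1.199599 → w ← 1.207326 + 0.36·(-1.199599) = 0.775470
t=1.440000, w=0.775470: f=-1.027343 → w ← 0.775470 + 0.36·(-1.027343) = 0.405627
w(1.8) ≈ 0.4056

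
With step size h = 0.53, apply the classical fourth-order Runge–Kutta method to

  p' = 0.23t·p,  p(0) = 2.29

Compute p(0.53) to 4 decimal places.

2.3652

RK4: k1 = f(t_n, p_n); k2 = f(t_n + h/2, p_n + (h/2)·k1); k3 = f(t_n + h/2, p_n + (h/2)·k2); k4 = f(t_n + h, p_n + h·k3); p_{n+1} = p_n + (h/6)·(k1 + 2k2 + 2k3 + k4).
t=0.000000, p=2.290000:
  k1 = f(0.000000, 2.290000) = 0.000000
  k2 = f(0.265000, 2.290000) = 0.139576
  k3 = f(0.265000, 2.326988) = 0.141830
  k4 = f(0.530000, 2.365170) = 0.288314
  p ← 2.290000 + (0.53/6)·(k1 + 2k2 + 2k3 + k4) = 2.365183
p(0.53) ≈ 2.3652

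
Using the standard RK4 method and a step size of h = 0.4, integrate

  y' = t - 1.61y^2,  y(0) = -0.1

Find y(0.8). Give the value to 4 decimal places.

0.2083

RK4: k1 = f(t_n, y_n); k2 = f(t_n + h/2, y_n + (h/2)·k1); k3 = f(t_n + h/2, y_n + (h/2)·k2); k4 = f(t_n + h, y_n + h·k3); y_{n+1} = y_n + (h/6)·(k1 + 2k2 + 2k3 + k4).
t=0.000000, y=-0.100000:
  k1 = f(0.000000, -0.100000) = -0.016100
  k2 = f(0.200000, -0.103220) = 0.182846
  k3 = f(0.200000, -0.063431) = 0.193522
  k4 = f(0.400000, -0.022591) = 0.399178
  y ← -0.100000 + (0.4/6)·(k1 + 2k2 + 2k3 + k4) = -0.024279
t=0.400000, y=-0.024279:
  k1 = f(0.400000, -0.024279) = 0.399051
  k2 = f(0.600000, 0.055531) = 0.595035
  k3 = f(0.600000, 0.094728) = 0.585553
  k4 = f(0.800000, 0.209942) = 0.729038
  y ← -0.024279 + (0.4/6)·(k1 + 2k2 + 2k3 + k4) = 0.208339
y(0.8) ≈ 0.2083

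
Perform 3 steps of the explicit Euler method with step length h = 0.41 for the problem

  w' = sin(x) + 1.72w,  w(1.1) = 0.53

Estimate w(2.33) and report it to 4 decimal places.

4.7734

Euler: w_{n+1} = w_n + h·f(x_n, w_n).
x=1.100000, w=0.530000: f=1.802807 → w ← 0.530000 + 0.41·1.802807 = 1.269151
x=1.510000, w=1.269151: f=3.181092 → w ← 1.269151 + 0.41·3.181092 = 2.573399
x=1.920000, w=2.573399: f=5.365891 → w ← 2.573399 + 0.41·5.365891 = 4.773414
w(2.33) ≈ 4.7734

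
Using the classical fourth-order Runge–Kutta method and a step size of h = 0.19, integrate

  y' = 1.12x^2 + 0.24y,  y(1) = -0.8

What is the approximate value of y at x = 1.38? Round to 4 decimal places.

-0.2431

RK4: k1 = f(x_n, y_n); k2 = f(x_n + h/2, y_n + (h/2)·k1); k3 = f(x_n + h/2, y_n + (h/2)·k2); k4 = f(x_n + h, y_n + h·k3); y_{n+1} = y_n + (h/6)·(k1 + 2k2 + 2k3 + k4).
x=1.000000, y=-0.800000:
  k1 = f(1.000000, -0.800000) = 0.928000
  k2 = f(1.095000, -0.711840) = 1.172066
  k3 = f(1.095000, -0.688654) = 1.177631
  k4 = f(1.190000, -0.576250) = 1.447732
  y ← -0.800000 + (0.19/6)·(k1 + 2k2 + 2k3 + k4) = -0.575954
x=1.190000, y=-0.575954:
  k1 = f(1.190000, -0.575954) = 1.447803
  k2 = f(1.285000, -0.438413) = 1.744153
  k3 = f(1.285000, -0.410260) = 1.750910
  k4 = f(1.380000, -0.243281) = 2.074540
  y ← -0.575954 + (0.19/6)·(k1 + 2k2 + 2k3 + k4) = -0.243059
y(1.38) ≈ -0.2431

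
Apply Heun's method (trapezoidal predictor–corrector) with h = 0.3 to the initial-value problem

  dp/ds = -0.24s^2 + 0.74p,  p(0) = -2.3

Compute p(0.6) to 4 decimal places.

-3.5954

Heun: k1 = f(s_n, p_n); k2 = f(s_n + h, p_n + h·k1); p_{n+1} = p_n + (h/2)·(k1 + k2).
s=0.000000, p=-2.300000:
  k1 = f(0.000000, -2.300000) = -1.702000
  k2 = f(0.300000, -2.810600) = -2.101444
  p ← -2.300000 + (0.3/2)·(-1.702000 + (-2.101444)) = -2.870517
s=0.300000, p=-2.870517:
  k1 = f(0.300000, -2.870517) = -2.145782
  k2 = f(0.600000, -3.514251) = -2.686946
  p ← -2.870517 + (0.3/2)·(-2.145782 + (-2.686946)) = -3.595426
p(0.6) ≈ -3.5954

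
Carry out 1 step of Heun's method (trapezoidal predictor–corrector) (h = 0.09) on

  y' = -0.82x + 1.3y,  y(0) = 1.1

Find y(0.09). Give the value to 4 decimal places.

1.2329

Heun: k1 = f(x_n, y_n); k2 = f(x_n + h, y_n + h·k1); y_{n+1} = y_n + (h/2)·(k1 + k2).
x=0.000000, y=1.100000:
  k1 = f(0.000000, 1.100000) = 1.430000
  k2 = f(0.090000, 1.228700) = 1.523510
  y ← 1.100000 + (0.09/2)·(1.430000 + 1.523510) = 1.232908
y(0.09) ≈ 1.2329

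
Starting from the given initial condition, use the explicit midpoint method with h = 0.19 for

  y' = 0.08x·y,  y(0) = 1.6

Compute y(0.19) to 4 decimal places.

Midpoint: k1 = f(x_n, y_n); k2 = f(x_n + h/2, y_n + (h/2)·k1); y_{n+1} = y_n + h·k2.
x=0.000000, y=1.600000:
  k1 = f(0.000000, 1.600000) = 0.000000
  k2 = f(0.095000, 1.600000) = 0.012160
  y ← 1.600000 + 0.19·0.012160 = 1.602310
y(0.19) ≈ 1.6023

1.6023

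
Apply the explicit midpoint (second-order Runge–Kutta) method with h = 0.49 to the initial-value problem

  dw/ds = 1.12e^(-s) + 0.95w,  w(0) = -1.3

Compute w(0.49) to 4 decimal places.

Midpoint: k1 = f(s_n, w_n); k2 = f(s_n + h/2, w_n + (h/2)·k1); w_{n+1} = w_n + h·k2.
s=0.000000, w=-1.300000:
  k1 = f(0.000000, -1.300000) = -0.115000
  k2 = f(0.245000, -1.328175) = -0.385137
  w ← -1.300000 + 0.49·(-0.385137) = -1.488717
w(0.49) ≈ -1.4887

-1.4887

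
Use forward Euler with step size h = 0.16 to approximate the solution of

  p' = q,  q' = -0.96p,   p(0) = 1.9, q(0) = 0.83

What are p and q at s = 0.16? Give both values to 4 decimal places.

2.0328, 0.5382

Euler on (p,q): p_{n+1} = p_n + h·p', q_{n+1} = q_n + h·q'.
0.000000: (1.900000, 0.830000); f=(0.830000, -1.824000) → (2.032800, 0.538160)
(p(0.16), q(0.16)) ≈ (2.0328, 0.5382)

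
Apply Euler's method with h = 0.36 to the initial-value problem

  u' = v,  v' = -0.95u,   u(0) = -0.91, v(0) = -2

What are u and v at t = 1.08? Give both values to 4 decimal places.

Euler on (u,v): u_{n+1} = u_n + h·u', v_{n+1} = v_n + h·v'.
0.000000: (-0.910000, -2.000000); f=(-2.000000, 0.864500) → (-1.630000, -1.688780)
0.360000: (-1.630000, -1.688780); f=(-1.688780, 1.548500) → (-2.237961, -1.131320)
0.720000: (-2.237961, -1.131320); f=(-1.131320, 2.126063) → (-2.645236, -0.365937)
(u(1.08), v(1.08)) ≈ (-2.6452, -0.3659)

-2.6452, -0.3659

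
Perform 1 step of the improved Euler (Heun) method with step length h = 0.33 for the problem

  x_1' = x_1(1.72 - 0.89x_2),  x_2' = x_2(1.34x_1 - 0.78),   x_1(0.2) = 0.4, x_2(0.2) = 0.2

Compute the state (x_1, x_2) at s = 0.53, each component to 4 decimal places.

Heun on (x_1,x_2): k1 = f(s_n, state_n); k2 = f(s_n + h, state_n + h·k1); state_{n+1} = state_n + (h/2)·(k1 + k2).
0.200000: (0.400000, 0.200000)
  k1 = (0.616800, -0.048800)
  predictor → (0.603544, 0.183896)
  k2 = (0.939315, 0.005287)
  → (0.656759, 0.192820)
(x_1(0.53), x_2(0.53)) ≈ (0.6568, 0.1928)

0.6568, 0.1928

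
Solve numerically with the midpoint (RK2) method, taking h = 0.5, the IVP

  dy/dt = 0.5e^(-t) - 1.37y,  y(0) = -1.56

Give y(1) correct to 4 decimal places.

Midpoint: k1 = f(t_n, y_n); k2 = f(t_n + h/2, y_n + (h/2)·k1); y_{n+1} = y_n + h·k2.
t=0.000000, y=-1.560000:
  k1 = f(0.000000, -1.560000) = 2.637200
  k2 = f(0.250000, -0.900700) = 1.623359
  y ← -1.560000 + 0.5·1.623359 = -0.748320
t=0.500000, y=-0.748320:
  k1 = f(0.500000, -0.748320) = 1.328464
  k2 = f(0.750000, -0.416204) = 0.806383
  y ← -0.748320 + 0.5·0.806383 = -0.345129
y(1) ≈ -0.3451

-0.3451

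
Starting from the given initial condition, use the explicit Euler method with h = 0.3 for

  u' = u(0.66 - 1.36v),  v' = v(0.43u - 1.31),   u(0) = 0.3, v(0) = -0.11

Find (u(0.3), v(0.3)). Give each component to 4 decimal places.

Euler on (u,v): u_{n+1} = u_n + h·u', v_{n+1} = v_n + h·v'.
0.000000: (0.300000, -0.110000); f=(0.242880, 0.129910) → (0.372864, -0.071027)
(u(0.3), v(0.3)) ≈ (0.3729, -0.0710)

0.3729, -0.0710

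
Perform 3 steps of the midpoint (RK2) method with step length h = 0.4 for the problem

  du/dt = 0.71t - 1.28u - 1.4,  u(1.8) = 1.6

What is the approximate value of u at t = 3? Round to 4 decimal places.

0.6420

Midpoint: k1 = f(t_n, u_n); k2 = f(t_n + h/2, u_n + (h/2)·k1); u_{n+1} = u_n + h·k2.
t=1.800000, u=1.600000:
  k1 = f(1.800000, 1.600000) = -2.170000
  k2 = f(2.000000, 1.166000) = -1.472480
  u ← 1.600000 + 0.4·(-1.472480) = 1.011008
t=2.200000, u=1.011008:
  k1 = f(2.200000, 1.011008) = -1.132090
  k2 = f(2.400000, 0.784590) = -0.700275
  u ← 1.011008 + 0.4·(-0.700275) = 0.730898
t=2.600000, u=0.730898:
  k1 = f(2.600000, 0.730898) = -0.489549
  k2 = f(2.800000, 0.632988) = -0.222225
  u ← 0.730898 + 0.4·(-0.222225) = 0.642008
u(3) ≈ 0.6420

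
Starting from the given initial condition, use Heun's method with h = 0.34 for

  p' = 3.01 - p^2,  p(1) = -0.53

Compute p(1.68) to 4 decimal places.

Heun: k1 = f(x_n, p_n); k2 = f(x_n + h, p_n + h·k1); p_{n+1} = p_n + (h/2)·(k1 + k2).
x=1.000000, p=-0.530000:
  k1 = f(1.000000, -0.530000) = 2.729100
  k2 = f(1.340000, 0.397894) = 2.851680
  p ← -0.530000 + (0.34/2)·(2.729100 + 2.851680) = 0.418733
x=1.340000, p=0.418733:
  k1 = f(1.340000, 0.418733) = 2.834663
  k2 = f(1.680000, 1.382518) = 1.098644
  p ← 0.418733 + (0.34/2)·(2.834663 + 1.098644) = 1.087395
p(1.68) ≈ 1.0874

1.0874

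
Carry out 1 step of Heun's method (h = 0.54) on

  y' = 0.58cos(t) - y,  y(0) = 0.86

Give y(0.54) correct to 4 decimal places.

0.7273

Heun: k1 = f(t_n, y_n); k2 = f(t_n + h, y_n + h·k1); y_{n+1} = y_n + (h/2)·(k1 + k2).
t=0.000000, y=0.860000:
  k1 = f(0.000000, 0.860000) = -0.280000
  k2 = f(0.540000, 0.708800) = -0.211329
  y ← 0.860000 + (0.54/2)·(-0.280000 + (-0.211329)) = 0.727341
y(0.54) ≈ 0.7273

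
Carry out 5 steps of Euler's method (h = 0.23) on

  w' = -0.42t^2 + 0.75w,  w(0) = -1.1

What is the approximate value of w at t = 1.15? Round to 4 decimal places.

-2.6096

Euler: w_{n+1} = w_n + h·f(t_n, w_n).
t=0.000000, w=-1.100000: f=-0.825000 → w ← -1.100000 + 0.23·(-0.825000) = -1.289750
t=0.230000, w=-1.289750: f=-0.989531 → w ← -1.289750 + 0.23·(-0.989531) = -1.517342
t=0.460000, w=-1.517342: f=-1.226879 → w ← -1.517342 + 0.23·(-1.226879) = -1.799524
t=0.690000, w=-1.799524: f=-1.549605 → w ← -1.799524 + 0.23·(-1.549605) = -2.155933
t=0.920000, w=-2.155933: f=-1.972438 → w ← -2.155933 + 0.23·(-1.972438) = -2.609594
w(1.15) ≈ -2.6096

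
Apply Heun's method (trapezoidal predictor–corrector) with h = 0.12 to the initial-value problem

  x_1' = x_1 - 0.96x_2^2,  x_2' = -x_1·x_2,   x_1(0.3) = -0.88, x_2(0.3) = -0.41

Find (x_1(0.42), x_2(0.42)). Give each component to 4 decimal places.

-1.0146, -0.4590

Heun on (x_1,x_2): k1 = f(s_n, state_n); k2 = f(s_n + h, state_n + h·k1); state_{n+1} = state_n + (h/2)·(k1 + k2).
0.300000: (-0.880000, -0.410000)
  k1 = (-1.041376, -0.360800)
  predictor → (-1.004965, -0.453296)
  k2 = (-1.202223, -0.455547)
  → (-1.014616, -0.458981)
(x_1(0.42), x_2(0.42)) ≈ (-1.0146, -0.4590)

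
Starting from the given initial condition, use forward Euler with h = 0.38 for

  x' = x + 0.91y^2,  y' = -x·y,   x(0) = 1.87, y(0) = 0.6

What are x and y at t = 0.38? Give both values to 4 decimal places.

Euler on (x,y): x_{n+1} = x_n + h·x', y_{n+1} = y_n + h·y'.
0.000000: (1.870000, 0.600000); f=(2.197600, -1.122000) → (2.705088, 0.173640)
(x(0.38), y(0.38)) ≈ (2.7051, 0.1736)

2.7051, 0.1736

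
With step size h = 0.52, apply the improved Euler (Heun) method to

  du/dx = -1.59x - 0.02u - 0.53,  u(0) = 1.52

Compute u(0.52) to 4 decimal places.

Heun: k1 = f(x_n, u_n); k2 = f(x_n + h, u_n + h·k1); u_{n+1} = u_n + (h/2)·(k1 + k2).
x=0.000000, u=1.520000:
  k1 = f(0.000000, 1.520000) = -0.560400
  k2 = f(0.520000, 1.228592) = -1.381372
  u ← 1.520000 + (0.52/2)·(-0.560400 + (-1.381372)) = 1.015139
u(0.52) ≈ 1.0151

1.0151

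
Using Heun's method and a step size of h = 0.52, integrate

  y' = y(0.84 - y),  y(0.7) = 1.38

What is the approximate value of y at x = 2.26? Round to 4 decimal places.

Heun: k1 = f(x_n, y_n); k2 = f(x_n + h, y_n + h·k1); y_{n+1} = y_n + (h/2)·(k1 + k2).
x=0.700000, y=1.380000:
  k1 = f(0.700000, 1.380000) = -0.745200
  k2 = f(1.220000, 0.992496) = -0.151352
  y ← 1.380000 + (0.52/2)·(-0.745200 + (-0.151352)) = 1.146897
x=1.220000, y=1.146897:
  k1 = f(1.220000, 1.146897) = -0.351979
  k2 = f(1.740000, 0.963868) = -0.119392
  y ← 1.146897 + (0.52/2)·(-0.351979 + (-0.119392)) = 1.024340
x=1.740000, y=1.024340:
  k1 = f(1.740000, 1.024340) = -0.188827
  k2 = f(2.260000, 0.926150) = -0.079788
  y ← 1.024340 + (0.52/2)·(-0.188827 + (-0.079788)) = 0.954500
y(2.26) ≈ 0.9545

0.9545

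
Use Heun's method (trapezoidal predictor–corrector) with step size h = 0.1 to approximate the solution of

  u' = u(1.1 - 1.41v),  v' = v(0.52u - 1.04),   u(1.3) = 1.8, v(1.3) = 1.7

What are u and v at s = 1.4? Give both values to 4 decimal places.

Heun on (u,v): k1 = f(s_n, state_n); k2 = f(s_n + h, state_n + h·k1); state_{n+1} = state_n + (h/2)·(k1 + k2).
1.300000: (1.800000, 1.700000)
  k1 = (-2.334600, -0.176800)
  predictor → (1.566540, 1.682320)
  k2 = (-1.992750, -0.379194)
  → (1.583632, 1.672200)
(u(1.4), v(1.4)) ≈ (1.5836, 1.6722)

1.5836, 1.6722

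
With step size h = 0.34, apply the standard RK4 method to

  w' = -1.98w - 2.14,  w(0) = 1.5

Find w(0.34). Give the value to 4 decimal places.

RK4: k1 = f(t_n, w_n); k2 = f(t_n + h/2, w_n + (h/2)·k1); k3 = f(t_n + h/2, w_n + (h/2)·k2); k4 = f(t_n + h, w_n + h·k3); w_{n+1} = w_n + (h/6)·(k1 + 2k2 + 2k3 + k4).
t=0.000000, w=1.500000:
  k1 = f(0.000000, 1.500000) = -5.110000
  k2 = f(0.170000, 0.631300) = -3.389974
  k3 = f(0.170000, 0.923704) = -3.968935
  k4 = f(0.340000, 0.150562) = -2.438113
  w ← 1.500000 + (0.34/6)·(k1 + 2k2 + 2k3 + k4) = 0.238264
w(0.34) ≈ 0.2383

0.2383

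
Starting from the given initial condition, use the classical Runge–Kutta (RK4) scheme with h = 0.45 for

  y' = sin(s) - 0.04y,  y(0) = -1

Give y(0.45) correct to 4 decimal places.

-0.8832

RK4: k1 = f(s_n, y_n); k2 = f(s_n + h/2, y_n + (h/2)·k1); k3 = f(s_n + h/2, y_n + (h/2)·k2); k4 = f(s_n + h, y_n + h·k3); y_{n+1} = y_n + (h/6)·(k1 + 2k2 + 2k3 + k4).
s=0.000000, y=-1.000000:
  k1 = f(0.000000, -1.000000) = 0.040000
  k2 = f(0.225000, -0.991000) = 0.262746
  k3 = f(0.225000, -0.940882) = 0.260742
  k4 = f(0.450000, -0.882666) = 0.470272
  y ← -1.000000 + (0.45/6)·(k1 + 2k2 + 2k3 + k4) = -0.883206
y(0.45) ≈ -0.8832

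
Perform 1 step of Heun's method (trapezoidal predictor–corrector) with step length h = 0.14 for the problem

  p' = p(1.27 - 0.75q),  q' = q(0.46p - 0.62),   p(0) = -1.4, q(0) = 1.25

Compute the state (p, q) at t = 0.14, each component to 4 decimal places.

-1.4837, 1.0462

Heun on (p,q): k1 = f(t_n, state_n); k2 = f(t_n + h, state_n + h·k1); state_{n+1} = state_n + (h/2)·(k1 + k2).
0.000000: (-1.400000, 1.250000)
  k1 = (-0.465500, -1.580000)
  predictor → (-1.465170, 1.028800)
  k2 = (-0.730241, -1.331245)
  → (-1.483702, 1.046213)
(p(0.14), q(0.14)) ≈ (-1.4837, 1.0462)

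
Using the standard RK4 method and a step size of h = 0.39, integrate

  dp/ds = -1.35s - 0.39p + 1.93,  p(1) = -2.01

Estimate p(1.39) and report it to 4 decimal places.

-1.6142

RK4: k1 = f(s_n, p_n); k2 = f(s_n + h/2, p_n + (h/2)·k1); k3 = f(s_n + h/2, p_n + (h/2)·k2); k4 = f(s_n + h, p_n + h·k3); p_{n+1} = p_n + (h/6)·(k1 + 2k2 + 2k3 + k4).
s=1.000000, p=-2.010000:
  k1 = f(1.000000, -2.010000) = 1.363900
  k2 = f(1.195000, -1.744039) = 0.996925
  k3 = f(1.195000, -1.815600) = 1.024834
  k4 = f(1.390000, -1.610315) = 0.681523
  p ← -2.010000 + (0.39/6)·(k1 + 2k2 + 2k3 + k4) = -1.614219
p(1.39) ≈ -1.6142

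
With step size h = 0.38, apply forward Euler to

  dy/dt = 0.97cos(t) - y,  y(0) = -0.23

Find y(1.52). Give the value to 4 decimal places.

Euler: y_{n+1} = y_n + h·f(t_n, y_n).
t=0.000000, y=-0.230000: f=1.200000 → y ← -0.230000 + 0.38·1.200000 = 0.226000
t=0.380000, y=0.226000: f=0.674805 → y ← 0.226000 + 0.38·0.674805 = 0.482426
t=0.760000, y=0.482426: f=0.220665 → y ← 0.482426 + 0.38·0.220665 = 0.566279
t=1.140000, y=0.566279: f=-0.161212 → y ← 0.566279 + 0.38·(-0.161212) = 0.505018
y(1.52) ≈ 0.5050

0.5050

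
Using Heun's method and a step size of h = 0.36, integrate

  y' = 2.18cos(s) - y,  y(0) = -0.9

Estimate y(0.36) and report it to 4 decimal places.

Heun: k1 = f(s_n, y_n); k2 = f(s_n + h, y_n + h·k1); y_{n+1} = y_n + (h/2)·(k1 + k2).
s=0.000000, y=-0.900000:
  k1 = f(0.000000, -0.900000) = 3.080000
  k2 = f(0.360000, 0.208800) = 1.831455
  y ← -0.900000 + (0.36/2)·(3.080000 + 1.831455) = -0.015938
y(0.36) ≈ -0.0159

-0.0159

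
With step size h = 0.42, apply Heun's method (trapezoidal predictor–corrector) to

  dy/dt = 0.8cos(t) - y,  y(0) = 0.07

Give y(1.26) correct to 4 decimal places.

0.3837

Heun: k1 = f(t_n, y_n); k2 = f(t_n + h, y_n + h·k1); y_{n+1} = y_n + (h/2)·(k1 + k2).
t=0.000000, y=0.070000:
  k1 = f(0.000000, 0.070000) = 0.730000
  k2 = f(0.420000, 0.376600) = 0.353871
  y ← 0.070000 + (0.42/2)·(0.730000 + 0.353871) = 0.297613
t=0.420000, y=0.297613:
  k1 = f(0.420000, 0.297613) = 0.432858
  k2 = f(0.840000, 0.479413) = 0.054557
  y ← 0.297613 + (0.42/2)·(0.432858 + 0.054557) = 0.399970
t=0.840000, y=0.399970:
  k1 = f(0.840000, 0.399970) = 0.134000
  k2 = f(1.260000, 0.456250) = -0.211597
  y ← 0.399970 + (0.42/2)·(0.134000 + (-0.211597)) = 0.383675
y(1.26) ≈ 0.3837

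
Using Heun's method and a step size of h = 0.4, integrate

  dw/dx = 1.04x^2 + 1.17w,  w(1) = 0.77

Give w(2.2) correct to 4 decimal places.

8.8004

Heun: k1 = f(x_n, w_n); k2 = f(x_n + h, w_n + h·k1); w_{n+1} = w_n + (h/2)·(k1 + k2).
x=1.000000, w=0.770000:
  k1 = f(1.000000, 0.770000) = 1.940900
  k2 = f(1.400000, 1.546360) = 3.847641
  w ← 0.770000 + (0.4/2)·(1.940900 + 3.847641) = 1.927708
x=1.400000, w=1.927708:
  k1 = f(1.400000, 1.927708) = 4.293819
  k2 = f(1.800000, 3.645236) = 7.634526
  w ← 1.927708 + (0.4/2)·(4.293819 + 7.634526) = 4.313377
x=1.800000, w=4.313377:
  k1 = f(1.800000, 4.313377) = 8.416251
  k2 = f(2.200000, 7.679878) = 14.019057
  w ← 4.313377 + (0.4/2)·(8.416251 + 14.019057) = 8.800439
w(2.2) ≈ 8.8004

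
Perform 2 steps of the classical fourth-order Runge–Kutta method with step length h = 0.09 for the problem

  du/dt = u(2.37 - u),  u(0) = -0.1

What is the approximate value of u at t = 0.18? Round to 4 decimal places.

RK4: k1 = f(t_n, u_n); k2 = f(t_n + h/2, u_n + (h/2)·k1); k3 = f(t_n + h/2, u_n + (h/2)·k2); k4 = f(t_n + h, u_n + h·k3); u_{n+1} = u_n + (h/6)·(k1 + 2k2 + 2k3 + k4).
t=0.000000, u=-0.100000:
  k1 = f(0.000000, -0.100000) = -0.247000
  k2 = f(0.045000, -0.111115) = -0.275689
  k3 = f(0.045000, -0.112406) = -0.279037
  k4 = f(0.090000, -0.125113) = -0.312172
  u ← -0.100000 + (0.09/6)·(k1 + 2k2 + 2k3 + k4) = -0.125029
t=0.090000, u=-0.125029:
  k1 = f(0.090000, -0.125029) = -0.311952
  k2 = f(0.135000, -0.139067) = -0.348929
  k3 = f(0.135000, -0.140731) = -0.353338
  k4 = f(0.180000, -0.156830) = -0.396282
  u ← -0.125029 + (0.09/6)·(k1 + 2k2 + 2k3 + k4) = -0.156721
u(0.18) ≈ -0.1567

-0.1567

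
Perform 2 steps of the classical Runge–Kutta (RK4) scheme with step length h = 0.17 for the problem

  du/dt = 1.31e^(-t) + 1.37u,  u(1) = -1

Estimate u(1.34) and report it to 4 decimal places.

-1.4140

RK4: k1 = f(t_n, u_n); k2 = f(t_n + h/2, u_n + (h/2)·k1); k3 = f(t_n + h/2, u_n + (h/2)·k2); k4 = f(t_n + h, u_n + h·k3); u_{n+1} = u_n + (h/6)·(k1 + 2k2 + 2k3 + k4).
t=1.000000, u=-1.000000:
  k1 = f(1.000000, -1.000000) = -0.888078
  k2 = f(1.085000, -1.075487) = -1.030765
  k3 = f(1.085000, -1.087615) = -1.047381
  k4 = f(1.170000, -1.178055) = -1.207354
  u ← -1.000000 + (0.17/6)·(k1 + 2k2 + 2k3 + k4) = -1.177132
t=1.170000, u=-1.177132:
  k1 = f(1.170000, -1.177132) = -1.206090
  k2 = f(1.255000, -1.279650) = -1.379671
  k3 = f(1.255000, -1.294404) = -1.399884
  k4 = f(1.340000, -1.415113) = -1.595686
  u ← -1.177132 + (0.17/6)·(k1 + 2k2 + 2k3 + k4) = -1.414024
u(1.34) ≈ -1.4140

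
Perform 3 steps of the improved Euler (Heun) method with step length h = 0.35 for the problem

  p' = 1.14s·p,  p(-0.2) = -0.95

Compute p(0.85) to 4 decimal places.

Heun: k1 = f(s_n, p_n); k2 = f(s_n + h, p_n + h·k1); p_{n+1} = p_n + (h/2)·(k1 + k2).
s=-0.200000, p=-0.950000:
  k1 = f(-0.200000, -0.950000) = 0.216600
  k2 = f(0.150000, -0.874190) = -0.149486
  p ← -0.950000 + (0.35/2)·(0.216600 + (-0.149486)) = -0.938255
s=0.150000, p=-0.938255:
  k1 = f(0.150000, -0.938255) = -0.160442
  k2 = f(0.500000, -0.994410) = -0.566814
  p ← -0.938255 + (0.35/2)·(-0.160442 + (-0.566814)) = -1.065525
s=0.500000, p=-1.065525:
  k1 = f(0.500000, -1.065525) = -0.607349
  k2 = f(0.850000, -1.278097) = -1.238476
  p ← -1.065525 + (0.35/2)·(-0.607349 + (-1.238476)) = -1.388544
p(0.85) ≈ -1.3885

-1.3885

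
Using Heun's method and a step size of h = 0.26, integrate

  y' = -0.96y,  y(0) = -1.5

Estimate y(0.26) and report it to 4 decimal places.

Heun: k1 = f(t_n, y_n); k2 = f(t_n + h, y_n + h·k1); y_{n+1} = y_n + (h/2)·(k1 + k2).
t=0.000000, y=-1.500000:
  k1 = f(0.000000, -1.500000) = 1.440000
  k2 = f(0.260000, -1.125600) = 1.080576
  y ← -1.500000 + (0.26/2)·(1.440000 + 1.080576) = -1.172325
y(0.26) ≈ -1.1723

-1.1723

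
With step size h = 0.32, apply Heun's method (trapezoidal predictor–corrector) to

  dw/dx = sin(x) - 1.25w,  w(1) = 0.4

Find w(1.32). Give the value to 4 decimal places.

Heun: k1 = f(x_n, w_n); k2 = f(x_n + h, w_n + h·k1); w_{n+1} = w_n + (h/2)·(k1 + k2).
x=1.000000, w=0.400000:
  k1 = f(1.000000, 0.400000) = 0.341471
  k2 = f(1.320000, 0.509271) = 0.332127
  w ← 0.400000 + (0.32/2)·(0.341471 + 0.332127) = 0.507776
w(1.32) ≈ 0.5078

0.5078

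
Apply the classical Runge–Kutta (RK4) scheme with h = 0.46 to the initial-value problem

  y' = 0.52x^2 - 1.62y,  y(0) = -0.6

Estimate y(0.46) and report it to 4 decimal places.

RK4: k1 = f(x_n, y_n); k2 = f(x_n + h/2, y_n + (h/2)·k1); k3 = f(x_n + h/2, y_n + (h/2)·k2); k4 = f(x_n + h, y_n + h·k3); y_{n+1} = y_n + (h/6)·(k1 + 2k2 + 2k3 + k4).
x=0.000000, y=-0.600000:
  k1 = f(0.000000, -0.600000) = 0.972000
  k2 = f(0.230000, -0.376440) = 0.637341
  k3 = f(0.230000, -0.453412) = 0.762035
  k4 = f(0.460000, -0.249464) = 0.514164
  y ← -0.600000 + (0.46/6)·(k1 + 2k2 + 2k3 + k4) = -0.271490
y(0.46) ≈ -0.2715

-0.2715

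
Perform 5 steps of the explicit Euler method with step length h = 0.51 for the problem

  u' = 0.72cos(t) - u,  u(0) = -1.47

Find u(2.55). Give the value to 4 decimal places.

Euler: u_{n+1} = u_n + h·f(t_n, u_n).
t=0.000000, u=-1.470000: f=2.190000 → u ← -1.470000 + 0.51·2.190000 = -0.353100
t=0.510000, u=-0.353100: f=0.981476 → u ← -0.353100 + 0.51·0.981476 = 0.147453
t=1.020000, u=0.147453: f=0.229371 → u ← 0.147453 + 0.51·0.229371 = 0.264432
t=1.530000, u=0.264432: f=-0.235067 → u ← 0.264432 + 0.51·(-0.235067) = 0.144548
t=2.040000, u=0.144548: f=-0.470115 → u ← 0.144548 + 0.51·(-0.470115) = -0.095211
u(2.55) ≈ -0.0952

-0.0952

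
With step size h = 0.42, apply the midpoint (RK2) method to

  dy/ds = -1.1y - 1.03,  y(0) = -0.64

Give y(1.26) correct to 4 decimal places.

-0.8569

Midpoint: k1 = f(s_n, y_n); k2 = f(s_n + h/2, y_n + (h/2)·k1); y_{n+1} = y_n + h·k2.
s=0.000000, y=-0.640000:
  k1 = f(0.000000, -0.640000) = -0.326000
  k2 = f(0.210000, -0.708460) = -0.250694
  y ← -0.640000 + 0.42·(-0.250694) = -0.745291
s=0.420000, y=-0.745291:
  k1 = f(0.420000, -0.745291) = -0.210179
  k2 = f(0.630000, -0.789429) = -0.161628
  y ← -0.745291 + 0.42·(-0.161628) = -0.813175
s=0.840000, y=-0.813175:
  k1 = f(0.840000, -0.813175) = -0.135507
  k2 = f(1.050000, -0.841632) = -0.104205
  y ← -0.813175 + 0.42·(-0.104205) = -0.856941
y(1.26) ≈ -0.8569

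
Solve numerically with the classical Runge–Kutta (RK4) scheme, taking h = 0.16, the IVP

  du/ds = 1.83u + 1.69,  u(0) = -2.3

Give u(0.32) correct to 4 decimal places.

RK4: k1 = f(s_n, u_n); k2 = f(s_n + h/2, u_n + (h/2)·k1); k3 = f(s_n + h/2, u_n + (h/2)·k2); k4 = f(s_n + h, u_n + h·k3); u_{n+1} = u_n + (h/6)·(k1 + 2k2 + 2k3 + k4).
s=0.000000, u=-2.300000:
  k1 = f(0.000000, -2.300000) = -2.519000
  k2 = f(0.080000, -2.501520) = -2.887782
  k3 = f(0.080000, -2.531023) = -2.941771
  k4 = f(0.160000, -2.770683) = -3.380351
  u ← -2.300000 + (0.16/6)·(k1 + 2k2 + 2k3 + k4) = -2.768226
s=0.160000, u=-2.768226:
  k1 = f(0.160000, -2.768226) = -3.375853
  k2 = f(0.240000, -3.038294) = -3.870077
  k3 = f(0.240000, -3.077832) = -3.942432
  k4 = f(0.320000, -3.399015) = -4.530197
  u ← -2.768226 + (0.16/6)·(k1 + 2k2 + 2k3 + k4) = -3.395721
u(0.32) ≈ -3.3957

-3.3957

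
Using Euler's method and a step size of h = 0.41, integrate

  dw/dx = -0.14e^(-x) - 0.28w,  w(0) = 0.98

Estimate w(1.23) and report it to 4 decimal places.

0.5758

Euler: w_{n+1} = w_n + h·f(x_n, w_n).
x=0.000000, w=0.980000: f=-0.414400 → w ← 0.980000 + 0.41·(-0.414400) = 0.810096
x=0.410000, w=0.810096: f=-0.319738 → w ← 0.810096 + 0.41·(-0.319738) = 0.679003
x=0.820000, w=0.679003: f=-0.251781 → w ← 0.679003 + 0.41·(-0.251781) = 0.575773
w(1.23) ≈ 0.5758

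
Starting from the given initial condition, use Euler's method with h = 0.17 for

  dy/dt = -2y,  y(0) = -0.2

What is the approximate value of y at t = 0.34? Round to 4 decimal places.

-0.0871

Euler: y_{n+1} = y_n + h·f(t_n, y_n).
t=0.000000, y=-0.200000: f=0.400000 → y ← -0.200000 + 0.17·0.400000 = -0.132000
t=0.170000, y=-0.132000: f=0.264000 → y ← -0.132000 + 0.17·0.264000 = -0.087120
y(0.34) ≈ -0.0871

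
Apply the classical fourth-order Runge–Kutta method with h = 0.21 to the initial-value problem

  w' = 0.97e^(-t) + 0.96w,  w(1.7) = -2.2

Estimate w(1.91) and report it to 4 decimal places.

-2.6541

RK4: k1 = f(t_n, w_n); k2 = f(t_n + h/2, w_n + (h/2)·k1); k3 = f(t_n + h/2, w_n + (h/2)·k2); k4 = f(t_n + h, w_n + h·k3); w_{n+1} = w_n + (h/6)·(k1 + 2k2 + 2k3 + k4).
t=1.700000, w=-2.200000:
  k1 = f(1.700000, -2.200000) = -1.934797
  k2 = f(1.805000, -2.403154) = -2.147487
  k3 = f(1.805000, -2.425486) = -2.168926
  k4 = f(1.910000, -2.655475) = -2.405618
  w ← -2.200000 + (0.21/6)·(k1 + 2k2 + 2k3 + k4) = -2.654063
w(1.91) ≈ -2.6541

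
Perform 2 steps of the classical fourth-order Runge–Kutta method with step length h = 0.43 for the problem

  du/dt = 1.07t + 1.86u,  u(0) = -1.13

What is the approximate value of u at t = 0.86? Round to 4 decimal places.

RK4: k1 = f(t_n, u_n); k2 = f(t_n + h/2, u_n + (h/2)·k1); k3 = f(t_n + h/2, u_n + (h/2)·k2); k4 = f(t_n + h, u_n + h·k3); u_{n+1} = u_n + (h/6)·(k1 + 2k2 + 2k3 + k4).
t=0.000000, u=-1.130000:
  k1 = f(0.000000, -1.130000) = -2.101800
  k2 = f(0.215000, -1.581887) = -2.712260
  k3 = f(0.215000, -1.713136) = -2.956383
  k4 = f(0.430000, -2.401245) = -4.006215
  u ← -1.130000 + (0.43/6)·(k1 + 2k2 + 2k3 + k4) = -2.380246
t=0.430000, u=-2.380246:
  k1 = f(0.430000, -2.380246) = -3.967158
  k2 = f(0.645000, -3.233186) = -5.323575
  k3 = f(0.645000, -3.524815) = -5.866006
  k4 = f(0.860000, -4.902629) = -8.198690
  u ← -2.380246 + (0.43/6)·(k1 + 2k2 + 2k3 + k4) = -4.855972
u(0.86) ≈ -4.8560

-4.8560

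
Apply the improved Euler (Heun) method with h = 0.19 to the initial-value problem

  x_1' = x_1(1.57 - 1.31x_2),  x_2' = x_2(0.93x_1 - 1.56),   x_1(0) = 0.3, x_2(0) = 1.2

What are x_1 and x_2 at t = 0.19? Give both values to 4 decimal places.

Heun on (x_1,x_2): k1 = f(t_n, state_n); k2 = f(t_n + h, state_n + h·k1); state_{n+1} = state_n + (h/2)·(k1 + k2).
0.000000: (0.300000, 1.200000)
  k1 = (-0.000600, -1.537200)
  predictor → (0.299886, 0.907932)
  k2 = (0.114139, -1.163157)
  → (0.310786, 0.943466)
(x_1(0.19), x_2(0.19)) ≈ (0.3108, 0.9435)

0.3108, 0.9435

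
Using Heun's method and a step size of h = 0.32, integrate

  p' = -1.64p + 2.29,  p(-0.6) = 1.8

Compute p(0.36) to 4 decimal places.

Heun: k1 = f(x_n, p_n); k2 = f(x_n + h, p_n + h·k1); p_{n+1} = p_n + (h/2)·(k1 + k2).
x=-0.600000, p=1.800000:
  k1 = f(-0.600000, 1.800000) = -0.662000
  k2 = f(-0.280000, 1.588160) = -0.314582
  p ← 1.800000 + (0.32/2)·(-0.662000 + (-0.314582)) = 1.643747
x=-0.280000, p=1.643747:
  k1 = f(-0.280000, 1.643747) = -0.405745
  k2 = f(0.040000, 1.513908) = -0.192810
  p ← 1.643747 + (0.32/2)·(-0.405745 + (-0.192810)) = 1.547978
x=0.040000, p=1.547978:
  k1 = f(0.040000, 1.547978) = -0.248684
  k2 = f(0.360000, 1.468399) = -0.118175
  p ← 1.547978 + (0.32/2)·(-0.248684 + (-0.118175)) = 1.489281
p(0.36) ≈ 1.4893

1.4893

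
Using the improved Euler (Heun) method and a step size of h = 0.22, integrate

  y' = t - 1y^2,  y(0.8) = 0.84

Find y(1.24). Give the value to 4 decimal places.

0.9482

Heun: k1 = f(t_n, y_n); k2 = f(t_n + h, y_n + h·k1); y_{n+1} = y_n + (h/2)·(k1 + k2).
t=0.800000, y=0.840000:
  k1 = f(0.800000, 0.840000) = 0.094400
  k2 = f(1.020000, 0.860768) = 0.279078
  y ← 0.840000 + (0.22/2)·(0.094400 + 0.279078) = 0.881083
t=1.020000, y=0.881083:
  k1 = f(1.020000, 0.881083) = 0.243693
  k2 = f(1.240000, 0.934695) = 0.366345
  y ← 0.881083 + (0.22/2)·(0.243693 + 0.366345) = 0.948187
y(1.24) ≈ 0.9482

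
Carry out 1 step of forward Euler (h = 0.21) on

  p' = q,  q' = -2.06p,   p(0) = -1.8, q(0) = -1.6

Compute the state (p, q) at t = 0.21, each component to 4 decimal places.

-2.1360, -0.8213

Euler on (p,q): p_{n+1} = p_n + h·p', q_{n+1} = q_n + h·q'.
0.000000: (-1.800000, -1.600000); f=(-1.600000, 3.708000) → (-2.136000, -0.821320)
(p(0.21), q(0.21)) ≈ (-2.1360, -0.8213)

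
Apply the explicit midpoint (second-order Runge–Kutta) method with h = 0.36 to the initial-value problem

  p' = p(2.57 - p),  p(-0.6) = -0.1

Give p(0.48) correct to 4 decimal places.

Midpoint: k1 = f(t_n, p_n); k2 = f(t_n + h/2, p_n + (h/2)·k1); p_{n+1} = p_n + h·k2.
t=-0.600000, p=-0.100000:
  k1 = f(-0.600000, -0.100000) = -0.267000
  k2 = f(-0.420000, -0.148060) = -0.402436
  p ← -0.100000 + 0.36·(-0.402436) = -0.244877
t=-0.240000, p=-0.244877:
  k1 = f(-0.240000, -0.244877) = -0.689298
  k2 = f(-0.060000, -0.368951) = -1.084328
  p ← -0.244877 + 0.36·(-1.084328) = -0.635235
t=0.120000, p=-0.635235:
  k1 = f(0.120000, -0.635235) = -2.036077
  k2 = f(0.300000, -1.001729) = -3.577904
  p ← -0.635235 + 0.36·(-3.577904) = -1.923280
p(0.48) ≈ -1.9233

-1.9233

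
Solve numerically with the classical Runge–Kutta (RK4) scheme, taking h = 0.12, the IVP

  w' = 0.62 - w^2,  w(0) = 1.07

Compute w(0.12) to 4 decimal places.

1.0143

RK4: k1 = f(s_n, w_n); k2 = f(s_n + h/2, w_n + (h/2)·k1); k3 = f(s_n + h/2, w_n + (h/2)·k2); k4 = f(s_n + h, w_n + h·k3); w_{n+1} = w_n + (h/6)·(k1 + 2k2 + 2k3 + k4).
s=0.000000, w=1.070000:
  k1 = f(0.000000, 1.070000) = -0.524900
  k2 = f(0.060000, 1.038506) = -0.458495
  k3 = f(0.060000, 1.042490) = -0.466786
  k4 = f(0.120000, 1.013986) = -0.408167
  w ← 1.070000 + (0.12/6)·(k1 + 2k2 + 2k3 + k4) = 1.014327
w(0.12) ≈ 1.0143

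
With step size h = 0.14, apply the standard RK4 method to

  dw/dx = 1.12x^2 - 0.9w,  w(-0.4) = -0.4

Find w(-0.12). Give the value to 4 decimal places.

RK4: k1 = f(x_n, w_n); k2 = f(x_n + h/2, w_n + (h/2)·k1); k3 = f(x_n + h/2, w_n + (h/2)·k2); k4 = f(x_n + h, w_n + h·k3); w_{n+1} = w_n + (h/6)·(k1 + 2k2 + 2k3 + k4).
x=-0.400000, w=-0.400000:
  k1 = f(-0.400000, -0.400000) = 0.539200
  k2 = f(-0.330000, -0.362256) = 0.447998
  k3 = f(-0.330000, -0.368640) = 0.453744
  k4 = f(-0.260000, -0.336476) = 0.378540
  w ← -0.400000 + (0.14/6)·(k1 + 2k2 + 2k3 + k4) = -0.336505
x=-0.260000, w=-0.336505:
  k1 = f(-0.260000, -0.336505) = 0.378566
  k2 = f(-0.190000, -0.310005) = 0.319437
  k3 = f(-0.190000, -0.314144) = 0.323162
  k4 = f(-0.120000, -0.291262) = 0.278264
  w ← -0.336505 + (0.14/6)·(k1 + 2k2 + 2k3 + k4) = -0.291191
w(-0.12) ≈ -0.2912

-0.2912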